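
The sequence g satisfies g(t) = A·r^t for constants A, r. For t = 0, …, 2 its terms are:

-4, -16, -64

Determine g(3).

Consecutive ratio: -16/(-4) = 4, and -64/(-16) = 4, so r = 4.
Then A·4^0 = -4 gives A = -4, and g(t) = -4·4^t.
g(3) = -4·4^3 = -256.

-256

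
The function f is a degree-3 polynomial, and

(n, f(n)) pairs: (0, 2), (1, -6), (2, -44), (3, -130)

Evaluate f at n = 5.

-518

Write f(n) = an³ + bn² + cn + d; the 4 given values yield a linear system in the 4 coefficients.
Solving, f(n) = -3n³ - 6n² + n + 2.
Then f(5) = -518.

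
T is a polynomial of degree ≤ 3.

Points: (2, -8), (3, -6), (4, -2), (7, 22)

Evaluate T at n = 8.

Write T(n) = an³ + bn² + cn + d; the 4 given values yield a linear system in the 4 coefficients.
Solving, the leading coefficient vanishes, and T(n) = n² - 3n - 6.
Then T(8) = 34.

34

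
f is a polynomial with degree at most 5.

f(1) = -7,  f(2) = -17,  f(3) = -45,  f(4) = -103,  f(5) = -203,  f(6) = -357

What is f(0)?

-3

First differences: -10, -28, -58, -100, -154. Second differences: -18, -30, -42, -54. Third differences: -12, -12, -12.
Level-3 differences are constant, so f has degree 3.
Fitting a degree-3 polynomial gives f(m) = -2m³ + 3m² - 5m - 3.
The constant term is f(0) = -3.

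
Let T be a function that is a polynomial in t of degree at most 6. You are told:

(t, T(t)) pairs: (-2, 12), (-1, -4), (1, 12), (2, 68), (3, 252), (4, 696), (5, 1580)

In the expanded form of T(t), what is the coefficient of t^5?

0

Write T(t) = at^6 + bt^5 + ct^4 + dt³ + et² + pt + q; the 7 given values yield a linear system in the 7 coefficients.
Solving, the top 2 coefficients vanish, and T(t) = 2t^4 + 2t³ + 2t² + 6t.
The coefficient of t^5 is 0.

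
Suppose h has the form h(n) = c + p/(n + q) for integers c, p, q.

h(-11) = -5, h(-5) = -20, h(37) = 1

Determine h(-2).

(h(n) − c)(n + q) = p for each data point; the three points give a linear system in c and q, then p follows.
Solving: c = 0, q = 3, p = 40, so h(n) = 40/(n + 3).
Then h(-2) = 0 + 40/1 = 40.

40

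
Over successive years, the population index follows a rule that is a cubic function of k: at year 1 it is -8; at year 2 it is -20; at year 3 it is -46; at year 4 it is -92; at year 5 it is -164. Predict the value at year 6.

-268

Write the value at k as g(k).
First differences: -12, -26, -46, -72. Second differences: -14, -20, -26. Third differences: -6, -6.
Level-3 differences are constant, so g has degree 3.
Fitting a degree-3 polynomial gives g(k) = -k³ - k² - 2k - 4.
Then g(6) = -268.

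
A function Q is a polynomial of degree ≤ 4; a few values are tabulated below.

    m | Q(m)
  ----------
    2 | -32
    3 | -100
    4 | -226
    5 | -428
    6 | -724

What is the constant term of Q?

First differences: -68, -126, -202, -296. Second differences: -58, -76, -94. Third differences: -18, -18.
Level-3 differences are constant, so Q has degree 3.
Fitting a degree-3 polynomial gives Q(m) = -3m³ - 2m² - m + 2.
The constant term is Q(0) = 2.

2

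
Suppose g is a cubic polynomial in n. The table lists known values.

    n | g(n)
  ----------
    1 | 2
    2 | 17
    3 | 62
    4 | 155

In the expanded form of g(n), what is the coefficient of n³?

3

Write g(n) = an³ + bn² + cn + d; the 4 given values yield a linear system in the 4 coefficients.
Solving, g(n) = 3n³ - 3n² + 3n - 1.
The coefficient of n³ is 3.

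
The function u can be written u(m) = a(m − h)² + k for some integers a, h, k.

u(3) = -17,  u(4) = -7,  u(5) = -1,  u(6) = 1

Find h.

6

First differences 10, 6, 2; second difference -4 = 2a, so a = -2.
Expanding, the m-coefficient is −2ah = 4h; matching it to the data gives h = 6, and then k = 1.
So u(m) = -2(m − 6)² + 1.
Hence h = 6.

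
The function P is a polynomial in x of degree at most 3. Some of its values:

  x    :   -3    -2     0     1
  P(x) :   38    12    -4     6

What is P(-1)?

Write P(x) = ax³ + bx² + cx + d; the 4 given values yield a linear system in the 4 coefficients.
Solving, the leading coefficient vanishes, and P(x) = 6x² + 4x - 4.
Then P(-1) = -2.

-2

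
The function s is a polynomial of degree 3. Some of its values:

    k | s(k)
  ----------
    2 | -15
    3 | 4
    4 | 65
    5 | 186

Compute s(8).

Write s(k) = ak³ + bk² + ck + d; the 4 given values yield a linear system in the 4 coefficients.
Solving, s(k) = 3k³ - 6k² - 8k + 1.
Then s(8) = 1089.

1089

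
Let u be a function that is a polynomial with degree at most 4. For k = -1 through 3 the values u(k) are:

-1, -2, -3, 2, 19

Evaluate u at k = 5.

Write u(k) = ak^4 + bk³ + ck² + dk + e; the 5 given values yield a linear system in the 5 coefficients.
Solving, the leading coefficient vanishes, and u(k) = k³ - 2k - 2.
Then u(5) = 113.

113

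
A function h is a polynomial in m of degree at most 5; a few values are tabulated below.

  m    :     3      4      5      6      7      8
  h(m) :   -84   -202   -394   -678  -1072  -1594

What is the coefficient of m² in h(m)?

First differences: -118, -192, -284, -394, -522. Second differences: -74, -92, -110, -128. Third differences: -18, -18, -18.
Level-3 differences are constant, so h has degree 3.
Fitting a degree-3 polynomial gives h(m) = -3m³ - m² + 6.
The coefficient of m² is -1.

-1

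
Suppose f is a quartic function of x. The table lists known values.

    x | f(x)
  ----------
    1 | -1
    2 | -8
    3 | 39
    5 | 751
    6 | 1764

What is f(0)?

6

Write f(x) = ax^4 + bx³ + cx² + dx + e; the 5 given values yield a linear system in the 5 coefficients.
Solving, f(x) = 2x^4 - 3x³ - 5x² - x + 6.
The constant term is f(0) = 6.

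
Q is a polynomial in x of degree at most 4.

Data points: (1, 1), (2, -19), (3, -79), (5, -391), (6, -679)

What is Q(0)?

-1

Write Q(x) = ax^4 + bx³ + cx² + dx + e; the 5 given values yield a linear system in the 5 coefficients.
Solving, the leading coefficient vanishes, and Q(x) = -3x³ - 2x² + 7x - 1.
The constant term is Q(0) = -1.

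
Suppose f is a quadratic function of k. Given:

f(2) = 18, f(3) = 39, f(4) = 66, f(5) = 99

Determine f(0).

-6

First differences: 21, 27, 33. Second differences: 6, 6.
Level-2 differences are constant, so f has degree 2.
Fitting a degree-2 polynomial gives f(k) = 3k² + 6k - 6.
Then f(0) = -6.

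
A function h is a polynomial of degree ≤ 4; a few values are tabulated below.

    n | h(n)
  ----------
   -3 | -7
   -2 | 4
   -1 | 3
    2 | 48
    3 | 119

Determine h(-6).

-232

Write h(n) = an^4 + bn³ + cn² + dn + e; the 5 given values yield a linear system in the 5 coefficients.
Solving, the leading coefficient vanishes, and h(n) = 2n³ + 6n² + 3n + 2.
Then h(-6) = -232.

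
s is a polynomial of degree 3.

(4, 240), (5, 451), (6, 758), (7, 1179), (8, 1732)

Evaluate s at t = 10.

3306

First differences: 211, 307, 421, 553. Second differences: 96, 114, 132. Third differences: 18, 18.
Level-3 differences are constant, so s has degree 3.
Fitting a degree-3 polynomial gives s(t) = 3t³ + 3t² + t - 4.
Then s(10) = 3306.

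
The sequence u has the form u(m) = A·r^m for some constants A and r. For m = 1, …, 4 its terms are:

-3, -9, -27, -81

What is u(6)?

-729

Consecutive ratio: -9/(-3) = 3, and -27/(-9) = 3, so r = 3.
Then A·3^1 = -3 gives A = -1, and u(m) = -1·3^m.
u(6) = -1·3^6 = -729.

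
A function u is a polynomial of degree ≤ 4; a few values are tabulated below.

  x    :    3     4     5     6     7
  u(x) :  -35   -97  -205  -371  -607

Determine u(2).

Write u(x) = ax^4 + bx³ + cx² + dx + e; the 5 given values yield a linear system in the 5 coefficients.
Solving, the leading coefficient vanishes, and u(x) = -2x³ + x² + 5x - 5.
Then u(2) = -7.

-7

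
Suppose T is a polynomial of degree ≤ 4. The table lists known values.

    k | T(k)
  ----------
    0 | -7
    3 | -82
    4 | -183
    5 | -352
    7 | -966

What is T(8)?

Write T(k) = ak^4 + bk³ + ck² + dk + e; the 5 given values yield a linear system in the 5 coefficients.
Solving, the leading coefficient vanishes, and T(k) = -3k³ + 2k² - 4k - 7.
Then T(8) = -1447.

-1447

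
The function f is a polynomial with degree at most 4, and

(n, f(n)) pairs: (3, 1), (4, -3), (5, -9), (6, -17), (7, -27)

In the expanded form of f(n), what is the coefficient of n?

First differences: -4, -6, -8, -10. Second differences: -2, -2, -2.
Level-2 differences are constant, so f has degree 2.
Fitting a degree-2 polynomial gives f(n) = -n² + 3n + 1.
The coefficient of n is 3.

3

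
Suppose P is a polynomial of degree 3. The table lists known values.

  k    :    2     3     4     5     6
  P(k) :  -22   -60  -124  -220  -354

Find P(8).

Write P(k) = ak³ + bk² + ck + d; the 5 given values yield a linear system in the 4 coefficients.
Solving, P(k) = -k³ - 4k² + k.
Then P(8) = -760.

-760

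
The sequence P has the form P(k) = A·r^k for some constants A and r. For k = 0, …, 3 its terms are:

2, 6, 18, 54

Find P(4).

Consecutive ratio: 6/2 = 3, and 18/6 = 3, so r = 3.
Then A·3^0 = 2 gives A = 2, and P(k) = 2·3^k.
P(4) = 2·3^4 = 162.

162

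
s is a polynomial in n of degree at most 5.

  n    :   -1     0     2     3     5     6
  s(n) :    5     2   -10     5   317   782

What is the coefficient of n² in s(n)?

-2

Write s(n) = an^5 + bn^4 + cn³ + dn² + en + p; the 6 given values yield a linear system in the 6 coefficients.
Solving, the leading coefficient vanishes, and s(n) = n^4 - 2n³ - 2n² - 2n + 2.
The coefficient of n² is -2.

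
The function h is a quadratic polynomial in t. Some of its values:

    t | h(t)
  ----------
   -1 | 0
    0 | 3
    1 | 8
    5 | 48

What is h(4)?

35

Write h(t) = at² + bt + c; the 4 given values yield a linear system in the 3 coefficients.
Solving, h(t) = t² + 4t + 3.
Then h(4) = 35.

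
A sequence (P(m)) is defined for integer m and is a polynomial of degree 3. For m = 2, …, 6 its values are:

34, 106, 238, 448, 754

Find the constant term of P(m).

Write P(m) = am³ + bm² + cm + d; the 5 given values yield a linear system in the 4 coefficients.
Solving, P(m) = 3m³ + 3m² - 2.
The constant term is P(0) = -2.

-2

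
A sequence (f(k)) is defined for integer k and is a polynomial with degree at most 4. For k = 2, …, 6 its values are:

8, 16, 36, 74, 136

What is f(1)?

Write f(k) = ak^4 + bk³ + ck² + dk + e; the 5 given values yield a linear system in the 5 coefficients.
Solving, the leading coefficient vanishes, and f(k) = k³ - 3k² + 4k + 4.
Then f(1) = 6.

6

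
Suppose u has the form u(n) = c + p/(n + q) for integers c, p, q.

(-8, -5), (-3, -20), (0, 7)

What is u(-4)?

-11

(u(n) − c)(n + q) = p for each data point; the three points give a linear system in c and q, then p follows.
Solving: c = -2, q = 2, p = 18, so u(n) = -2 + 18/(n + 2).
Then u(-4) = -2 + 18/(-2) = -11.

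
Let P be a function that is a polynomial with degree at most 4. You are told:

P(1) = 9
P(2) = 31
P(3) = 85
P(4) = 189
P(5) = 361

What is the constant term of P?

Write P(m) = am^4 + bm³ + cm² + dm + e; the 5 given values yield a linear system in the 5 coefficients.
Solving, the leading coefficient vanishes, and P(m) = 3m³ - 2m² + 7m + 1.
The constant term is P(0) = 1.

1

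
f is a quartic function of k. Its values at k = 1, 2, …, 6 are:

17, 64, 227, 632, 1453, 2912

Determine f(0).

First differences: 47, 163, 405, 821, 1459. Second differences: 116, 242, 416, 638. Third differences: 126, 174, 222. Fourth differences: 48, 48.
Level-4 differences are constant, so f has degree 4.
Fitting a degree-4 polynomial gives f(k) = 2k^4 + k³ + 2k² + 4k + 8.
Then f(0) = 8.

8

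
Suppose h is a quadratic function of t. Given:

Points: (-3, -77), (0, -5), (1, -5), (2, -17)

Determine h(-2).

Write h(t) = at² + bt + c; the 4 given values yield a linear system in the 3 coefficients.
Solving, h(t) = -6t² + 6t - 5.
Then h(-2) = -41.

-41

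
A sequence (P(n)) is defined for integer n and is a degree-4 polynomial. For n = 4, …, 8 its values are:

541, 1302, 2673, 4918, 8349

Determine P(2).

Write P(n) = an^4 + bn³ + cn² + dn + e; the 5 given values yield a linear system in the 5 coefficients.
Solving, P(n) = 2n^4 + 3n² - 4n - 3.
Then P(2) = 33.

33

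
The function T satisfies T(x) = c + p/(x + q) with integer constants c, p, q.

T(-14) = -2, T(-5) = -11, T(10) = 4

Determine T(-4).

(T(x) − c)(x + q) = p for each data point; the three points give a linear system in c and q, then p follows.
Solving: c = 1, q = 2, p = 36, so T(x) = 1 + 36/(x + 2).
Then T(-4) = 1 + 36/(-2) = -17.

-17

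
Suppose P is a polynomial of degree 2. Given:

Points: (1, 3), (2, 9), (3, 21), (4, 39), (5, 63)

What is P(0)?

First differences: 6, 12, 18, 24. Second differences: 6, 6, 6.
Level-2 differences are constant, so P has degree 2.
Fitting a degree-2 polynomial gives P(n) = 3n² - 3n + 3.
The constant term is P(0) = 3.

3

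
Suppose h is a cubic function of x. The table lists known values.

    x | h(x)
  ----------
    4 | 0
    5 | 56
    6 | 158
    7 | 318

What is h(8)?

Write h(x) = ax³ + bx² + cx + d; the 4 given values yield a linear system in the 4 coefficients.
Solving, h(x) = 2x³ - 7x² - 3x - 4.
Then h(8) = 548.

548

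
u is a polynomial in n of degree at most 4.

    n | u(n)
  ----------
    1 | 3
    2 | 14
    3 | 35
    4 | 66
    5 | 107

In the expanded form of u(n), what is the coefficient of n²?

5

First differences: 11, 21, 31, 41. Second differences: 10, 10, 10.
Level-2 differences are constant, so u has degree 2.
Fitting a degree-2 polynomial gives u(n) = 5n² - 4n + 2.
The coefficient of n² is 5.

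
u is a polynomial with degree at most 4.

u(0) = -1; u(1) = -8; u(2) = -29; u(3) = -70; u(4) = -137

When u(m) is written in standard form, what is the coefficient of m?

First differences: -7, -21, -41, -67. Second differences: -14, -20, -26. Third differences: -6, -6.
Level-3 differences are constant, so u has degree 3.
Fitting a degree-3 polynomial gives u(m) = -m³ - 4m² - 2m - 1.
The coefficient of m is -2.

-2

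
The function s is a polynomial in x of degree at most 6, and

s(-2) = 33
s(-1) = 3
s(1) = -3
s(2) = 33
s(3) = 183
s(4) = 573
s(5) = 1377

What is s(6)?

Write s(x) = ax^6 + bx^5 + cx^4 + dx³ + ex² + px + q; the 7 given values yield a linear system in the 7 coefficients.
Solving, the top 2 coefficients vanish, and s(x) = 2x^4 + x³ + x² - 4x - 3.
Then s(6) = 2817.

2817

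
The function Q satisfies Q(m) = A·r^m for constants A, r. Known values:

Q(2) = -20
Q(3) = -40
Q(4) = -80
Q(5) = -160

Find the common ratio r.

2

Consecutive ratio: -40/(-20) = 2, and -80/(-40) = 2, so r = 2.
Then A·2^2 = -20 gives A = -5, and Q(m) = -5·2^m.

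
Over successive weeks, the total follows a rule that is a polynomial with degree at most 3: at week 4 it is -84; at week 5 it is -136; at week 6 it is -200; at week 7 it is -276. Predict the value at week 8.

-364

Write the value at x as h(x).
Write h(x) = ax³ + bx² + cx + d; the 4 given values yield a linear system in the 4 coefficients.
Solving, the leading coefficient vanishes, and h(x) = -6x² + 2x + 4.
Then h(8) = -364.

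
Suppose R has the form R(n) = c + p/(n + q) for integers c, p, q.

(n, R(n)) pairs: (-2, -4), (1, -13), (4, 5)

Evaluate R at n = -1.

-5

(R(n) − c)(n + q) = p for each data point; the three points give a linear system in c and q, then p follows.
Solving: c = -1, q = -2, p = 12, so R(n) = -1 + 12/(n − 2).
Then R(-1) = -1 + 12/(-3) = -5.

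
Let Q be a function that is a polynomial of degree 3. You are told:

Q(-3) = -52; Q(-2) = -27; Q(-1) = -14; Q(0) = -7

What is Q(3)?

38

Write Q(t) = at³ + bt² + ct + d; the 4 given values yield a linear system in the 4 coefficients.
Solving, Q(t) = t³ + 6t - 7.
Then Q(3) = 38.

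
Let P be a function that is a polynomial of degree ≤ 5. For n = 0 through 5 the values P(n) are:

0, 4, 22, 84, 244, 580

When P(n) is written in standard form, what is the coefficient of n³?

-1

First differences: 4, 18, 62, 160, 336. Second differences: 14, 44, 98, 176. Third differences: 30, 54, 78. Fourth differences: 24, 24.
Level-4 differences are constant, so P has degree 4.
Fitting a degree-4 polynomial gives P(n) = n^4 - n³ + 3n² + n.
The coefficient of n³ is -1.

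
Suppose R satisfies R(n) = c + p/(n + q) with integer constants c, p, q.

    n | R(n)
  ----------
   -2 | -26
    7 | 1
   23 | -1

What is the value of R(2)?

(R(n) − c)(n + q) = p for each data point; the three points give a linear system in c and q, then p follows.
Solving: c = -2, q = 1, p = 24, so R(n) = -2 + 24/(n + 1).
Then R(2) = -2 + 24/3 = 6.

6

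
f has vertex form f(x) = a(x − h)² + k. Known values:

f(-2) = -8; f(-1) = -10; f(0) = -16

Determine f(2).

-40

First differences -2, -6; second difference -4 = 2a, so a = -2.
Expanding, the x-coefficient is −2ah = 4h; matching it to the data gives h = -2, and then k = -8.
So f(x) = -2(x + 2)² − 8.
f(2) = -2·4² − 8 = -40.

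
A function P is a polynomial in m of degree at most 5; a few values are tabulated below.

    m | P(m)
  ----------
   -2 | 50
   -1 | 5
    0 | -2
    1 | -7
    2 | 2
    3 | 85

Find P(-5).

First differences: -45, -7, -5, 9, 83. Second differences: 38, 2, 14, 74. Third differences: -36, 12, 60. Fourth differences: 48, 48.
Level-4 differences are constant, so P has degree 4.
Fitting a degree-4 polynomial gives P(m) = 2m^4 - 2m³ - m² - 4m - 2.
Then P(-5) = 1493.

1493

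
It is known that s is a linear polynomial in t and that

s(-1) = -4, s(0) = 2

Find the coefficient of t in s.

6

Write s(t) = at + b; the 2 given values yield a linear system in the 2 coefficients.
Solving, s(t) = 6t + 2.
The coefficient of t is 6.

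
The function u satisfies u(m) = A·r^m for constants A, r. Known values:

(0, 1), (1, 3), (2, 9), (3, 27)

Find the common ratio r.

Consecutive ratio: 3/1 = 3, and 9/3 = 3, so r = 3.
Then A·3^0 = 1 gives A = 1, and u(m) = 1·3^m.

3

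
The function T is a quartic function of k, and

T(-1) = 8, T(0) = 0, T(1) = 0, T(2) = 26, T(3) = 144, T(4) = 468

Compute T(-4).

620

First differences: -8, 0, 26, 118, 324. Second differences: 8, 26, 92, 206. Third differences: 18, 66, 114. Fourth differences: 48, 48.
Level-4 differences are constant, so T has degree 4.
Fitting a degree-4 polynomial gives T(k) = 2k^4 - k³ + 2k² - 3k.
Then T(-4) = 620.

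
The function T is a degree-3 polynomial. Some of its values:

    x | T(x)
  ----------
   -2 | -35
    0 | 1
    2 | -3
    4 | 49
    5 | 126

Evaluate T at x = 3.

Write T(x) = ax³ + bx² + cx + d; the 5 given values yield a linear system in the 4 coefficients.
Solving, T(x) = 2x³ - 5x² + 1.
Then T(3) = 10.

10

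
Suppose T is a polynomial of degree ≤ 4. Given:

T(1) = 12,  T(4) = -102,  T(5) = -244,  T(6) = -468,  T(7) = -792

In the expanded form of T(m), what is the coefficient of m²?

Write T(m) = am^4 + bm³ + cm² + dm + e; the 5 given values yield a linear system in the 5 coefficients.
Solving, the leading coefficient vanishes, and T(m) = -3m³ + 4m² + 5m + 6.
The coefficient of m² is 4.

4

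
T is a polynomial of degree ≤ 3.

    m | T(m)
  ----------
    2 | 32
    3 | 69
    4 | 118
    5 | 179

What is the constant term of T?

First differences: 37, 49, 61. Second differences: 12, 12.
Level-2 differences are constant, so T has degree 2.
Fitting a degree-2 polynomial gives T(m) = 6m² + 7m - 6.
The constant term is T(0) = -6.

-6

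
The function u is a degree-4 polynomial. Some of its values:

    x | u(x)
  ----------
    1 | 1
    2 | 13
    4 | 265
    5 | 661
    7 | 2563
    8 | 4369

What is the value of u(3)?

79

Write u(x) = ax^4 + bx³ + cx² + dx + e; the 6 given values yield a linear system in the 5 coefficients.
Solving, u(x) = x^4 + x³ - 4x² + 2x + 1.
Then u(3) = 79.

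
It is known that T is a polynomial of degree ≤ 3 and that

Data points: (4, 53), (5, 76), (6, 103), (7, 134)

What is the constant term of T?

1

First differences: 23, 27, 31. Second differences: 4, 4.
Level-2 differences are constant, so T has degree 2.
Fitting a degree-2 polynomial gives T(t) = 2t² + 5t + 1.
The constant term is T(0) = 1.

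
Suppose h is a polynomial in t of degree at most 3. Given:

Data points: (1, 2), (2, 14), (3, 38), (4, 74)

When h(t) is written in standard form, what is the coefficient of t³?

0

First differences: 12, 24, 36. Second differences: 12, 12.
Level-2 differences are constant, so h has degree 2.
Fitting a degree-2 polynomial gives h(t) = 6t² - 6t + 2.
The coefficient of t³ is 0.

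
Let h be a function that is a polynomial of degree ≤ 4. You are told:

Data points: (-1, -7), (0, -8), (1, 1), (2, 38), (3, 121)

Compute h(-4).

-124

First differences: -1, 9, 37, 83. Second differences: 10, 28, 46. Third differences: 18, 18.
Level-3 differences are constant, so h has degree 3.
Fitting a degree-3 polynomial gives h(k) = 3k³ + 5k² + k - 8.
Then h(-4) = -124.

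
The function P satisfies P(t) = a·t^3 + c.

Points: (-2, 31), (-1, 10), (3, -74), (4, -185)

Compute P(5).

From P(-2) = 31 and P(-1) = 10: -8a + c = 31 and -1a + c = 10.
Subtracting: 7a = -21, so a = -3; then c = 31 − (-3)·(-8) = 7.
So P(t) = -3t³ + 7, and P(5) = -368.

-368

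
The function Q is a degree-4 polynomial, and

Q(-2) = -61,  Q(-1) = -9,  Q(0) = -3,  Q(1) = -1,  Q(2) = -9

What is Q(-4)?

-711

Write Q(x) = ax^4 + bx³ + cx² + dx + e; the 5 given values yield a linear system in the 5 coefficients.
Solving, Q(x) = -2x^4 + 3x³ + x - 3.
Then Q(-4) = -711.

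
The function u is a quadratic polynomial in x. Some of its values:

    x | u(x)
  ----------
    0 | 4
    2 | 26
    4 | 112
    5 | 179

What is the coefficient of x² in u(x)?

Write u(x) = ax² + bx + c; the 4 given values yield a linear system in the 3 coefficients.
Solving, u(x) = 8x² - 5x + 4.
The coefficient of x² is 8.

8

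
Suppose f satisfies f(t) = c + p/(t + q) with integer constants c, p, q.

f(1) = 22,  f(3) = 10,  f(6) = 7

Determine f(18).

(f(t) − c)(t + q) = p for each data point; the three points give a linear system in c and q, then p follows.
Solving: c = 4, q = 0, p = 18, so f(t) = 4 + 18/(t + 0).
Then f(18) = 4 + 18/18 = 5.

5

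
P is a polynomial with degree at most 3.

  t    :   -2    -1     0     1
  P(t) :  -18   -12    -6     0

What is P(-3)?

-24

Write P(t) = at³ + bt² + ct + d; the 4 given values yield a linear system in the 4 coefficients.
Solving, the top 2 coefficients vanish, and P(t) = 6t - 6.
Then P(-3) = -24.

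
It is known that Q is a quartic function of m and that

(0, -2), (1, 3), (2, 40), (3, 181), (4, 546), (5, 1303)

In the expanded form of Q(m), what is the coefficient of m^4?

2

First differences: 5, 37, 141, 365, 757. Second differences: 32, 104, 224, 392. Third differences: 72, 120, 168. Fourth differences: 48, 48.
Level-4 differences are constant, so Q has degree 4.
Fitting a degree-4 polynomial gives Q(m) = 2m^4 + 2m² + m - 2.
The coefficient of m^4 is 2.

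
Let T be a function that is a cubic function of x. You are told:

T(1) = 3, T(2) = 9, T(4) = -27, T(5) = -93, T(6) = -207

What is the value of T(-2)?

Write T(x) = ax³ + bx² + cx + d; the 5 given values yield a linear system in the 4 coefficients.
Solving, T(x) = -2x³ + 6x² + 2x - 3.
Then T(-2) = 33.

33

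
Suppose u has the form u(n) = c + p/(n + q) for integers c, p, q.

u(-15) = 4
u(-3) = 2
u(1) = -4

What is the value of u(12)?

(u(n) − c)(n + q) = p for each data point; the three points give a linear system in c and q, then p follows.
Solving: c = 5, q = -3, p = 18, so u(n) = 5 + 18/(n − 3).
Then u(12) = 5 + 18/9 = 7.

7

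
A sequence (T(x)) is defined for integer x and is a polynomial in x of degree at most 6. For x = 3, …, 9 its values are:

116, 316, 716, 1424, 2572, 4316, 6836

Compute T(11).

Write T(x) = ax^6 + bx^5 + cx^4 + dx³ + ex² + px + q; the 7 given values yield a linear system in the 7 coefficients.
Solving, the top 2 coefficients vanish, and T(x) = x^4 + 3x² + 4x - 4.
Then T(11) = 15044.

15044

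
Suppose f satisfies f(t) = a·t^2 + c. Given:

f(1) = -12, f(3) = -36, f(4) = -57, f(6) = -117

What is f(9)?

-252

From f(1) = -12 and f(3) = -36: 1a + c = -12 and 9a + c = -36.
Subtracting: 8a = -24, so a = -3; then c = -12 − (-3)·1 = -9.
So f(t) = -3t² − 9, and f(9) = -252.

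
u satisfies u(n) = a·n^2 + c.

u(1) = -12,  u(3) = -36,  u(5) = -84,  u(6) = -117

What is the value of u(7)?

-156

From u(1) = -12 and u(3) = -36: 1a + c = -12 and 9a + c = -36.
Subtracting: 8a = -24, so a = -3; then c = -12 − (-3)·1 = -9.
So u(n) = -3n² − 9, and u(7) = -156.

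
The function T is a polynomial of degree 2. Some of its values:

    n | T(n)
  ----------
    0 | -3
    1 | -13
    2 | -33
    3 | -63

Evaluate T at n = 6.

-213

Write T(n) = an² + bn + c; the 4 given values yield a linear system in the 3 coefficients.
Solving, T(n) = -5n² - 5n - 3.
Then T(6) = -213.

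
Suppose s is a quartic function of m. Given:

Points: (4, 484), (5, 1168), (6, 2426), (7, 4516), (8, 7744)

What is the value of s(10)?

19078

Write s(m) = am^4 + bm³ + cm² + dm + e; the 5 given values yield a linear system in the 5 coefficients.
Solving, s(m) = 2m^4 - m³ + 7m + 8.
Then s(10) = 19078.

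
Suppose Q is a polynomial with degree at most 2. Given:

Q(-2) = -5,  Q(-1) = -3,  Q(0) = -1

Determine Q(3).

5

First differences: 2, 2.
Level-1 differences are constant, so Q has degree 1.
Fitting a degree-1 polynomial gives Q(m) = 2m - 1.
Then Q(3) = 5.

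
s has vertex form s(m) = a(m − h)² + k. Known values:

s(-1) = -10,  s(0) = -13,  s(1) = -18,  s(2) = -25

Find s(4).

-45

First differences -3, -5, -7; second difference -2 = 2a, so a = -1.
Expanding, the m-coefficient is −2ah = 2h; matching it to the data gives h = -2, and then k = -9.
So s(m) = -1(m + 2)² − 9.
s(4) = -1·6² − 9 = -45.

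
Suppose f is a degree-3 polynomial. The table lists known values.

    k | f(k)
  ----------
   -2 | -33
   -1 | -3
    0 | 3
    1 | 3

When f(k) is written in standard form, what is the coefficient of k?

0

Write f(k) = ak³ + bk² + ck + d; the 4 given values yield a linear system in the 4 coefficients.
Solving, f(k) = 3k³ - 3k² + 3.
The coefficient of k is 0.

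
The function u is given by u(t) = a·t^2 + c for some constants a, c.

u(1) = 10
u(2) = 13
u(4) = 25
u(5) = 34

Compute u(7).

From u(1) = 10 and u(2) = 13: 1a + c = 10 and 4a + c = 13.
Subtracting: 3a = 3, so a = 1; then c = 10 − 1·1 = 9.
So u(t) = 1t² + 9, and u(7) = 58.

58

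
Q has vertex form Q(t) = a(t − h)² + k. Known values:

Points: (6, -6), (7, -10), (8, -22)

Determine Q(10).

First differences -4, -12; second difference -8 = 2a, so a = -4.
Expanding, the t-coefficient is −2ah = 8h; matching it to the data gives h = 6, and then k = -6.
So Q(t) = -4(t − 6)² − 6.
Q(10) = -4·4² − 6 = -70.

-70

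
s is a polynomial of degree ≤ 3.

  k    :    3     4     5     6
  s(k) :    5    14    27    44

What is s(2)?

0

First differences: 9, 13, 17. Second differences: 4, 4.
Level-2 differences are constant, so s has degree 2.
Fitting a degree-2 polynomial gives s(k) = 2k² - 5k + 2.
Then s(2) = 0.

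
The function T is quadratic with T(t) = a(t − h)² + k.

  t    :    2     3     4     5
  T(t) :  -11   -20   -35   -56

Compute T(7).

-116

First differences -9, -15, -21; second difference -6 = 2a, so a = -3.
Expanding, the t-coefficient is −2ah = 6h; matching it to the data gives h = 1, and then k = -8.
So T(t) = -3(t − 1)² − 8.
T(7) = -3·6² − 8 = -116.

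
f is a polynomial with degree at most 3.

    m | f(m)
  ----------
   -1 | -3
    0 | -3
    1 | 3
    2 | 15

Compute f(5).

87

Write f(m) = am³ + bm² + cm + d; the 4 given values yield a linear system in the 4 coefficients.
Solving, the leading coefficient vanishes, and f(m) = 3m² + 3m - 3.
Then f(5) = 87.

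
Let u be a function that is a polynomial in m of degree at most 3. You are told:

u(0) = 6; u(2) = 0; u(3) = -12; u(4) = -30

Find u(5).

-54

Write u(m) = am³ + bm² + cm + d; the 4 given values yield a linear system in the 4 coefficients.
Solving, the leading coefficient vanishes, and u(m) = -3m² + 3m + 6.
Then u(5) = -54.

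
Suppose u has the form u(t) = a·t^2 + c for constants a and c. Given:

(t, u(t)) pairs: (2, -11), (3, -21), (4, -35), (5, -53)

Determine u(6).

From u(2) = -11 and u(3) = -21: 4a + c = -11 and 9a + c = -21.
Subtracting: 5a = -10, so a = -2; then c = -11 − (-2)·4 = -3.
So u(t) = -2t² − 3, and u(6) = -75.

-75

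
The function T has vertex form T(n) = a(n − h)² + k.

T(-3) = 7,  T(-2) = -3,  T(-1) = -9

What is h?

First differences -10, -6; second difference 4 = 2a, so a = 2.
Expanding, the n-coefficient is −2ah = -4h; matching it to the data gives h = 0, and then k = -11.
So T(n) = 2(n + 0)² − 11.
Hence h = 0.

0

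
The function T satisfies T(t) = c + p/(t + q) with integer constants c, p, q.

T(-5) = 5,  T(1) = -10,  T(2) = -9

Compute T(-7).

0

(T(t) − c)(t + q) = p for each data point; the three points give a linear system in c and q, then p follows.
Solving: c = -5, q = 3, p = -20, so T(t) = -5 − 20/(t + 3).
Then T(-7) = -5 − 20/(-4) = 0.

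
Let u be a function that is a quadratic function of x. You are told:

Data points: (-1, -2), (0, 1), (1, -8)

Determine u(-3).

Write u(x) = ax² + bx + c; the 3 given values yield a linear system in the 3 coefficients.
Solving, u(x) = -6x² - 3x + 1.
Then u(-3) = -44.

-44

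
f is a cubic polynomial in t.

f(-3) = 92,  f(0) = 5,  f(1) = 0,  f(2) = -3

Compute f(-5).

270

Write f(t) = at³ + bt² + ct + d; the 4 given values yield a linear system in the 4 coefficients.
Solving, f(t) = -t³ + 4t² - 8t + 5.
Then f(-5) = 270.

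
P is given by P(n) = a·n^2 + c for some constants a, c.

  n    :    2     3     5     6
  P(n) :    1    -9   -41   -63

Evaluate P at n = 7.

-89

From P(2) = 1 and P(3) = -9: 4a + c = 1 and 9a + c = -9.
Subtracting: 5a = -10, so a = -2; then c = 1 − (-2)·4 = 9.
So P(n) = -2n² + 9, and P(7) = -89.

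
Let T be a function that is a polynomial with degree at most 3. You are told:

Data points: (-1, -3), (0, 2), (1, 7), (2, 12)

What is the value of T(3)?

First differences: 5, 5, 5.
Level-1 differences are constant, so T has degree 1.
Fitting a degree-1 polynomial gives T(t) = 5t + 2.
Then T(3) = 17.

17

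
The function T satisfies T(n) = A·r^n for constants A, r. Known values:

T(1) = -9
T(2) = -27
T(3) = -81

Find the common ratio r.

3

Consecutive ratio: -27/(-9) = 3, and -81/(-27) = 3, so r = 3.
Then A·3^1 = -9 gives A = -3, and T(n) = -3·3^n.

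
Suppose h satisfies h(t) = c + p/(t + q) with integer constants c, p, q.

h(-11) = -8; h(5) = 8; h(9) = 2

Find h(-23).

(h(t) − c)(t + q) = p for each data point; the three points give a linear system in c and q, then p follows.
Solving: c = -4, q = -1, p = 48, so h(t) = -4 + 48/(t − 1).
Then h(-23) = -4 + 48/(-24) = -6.

-6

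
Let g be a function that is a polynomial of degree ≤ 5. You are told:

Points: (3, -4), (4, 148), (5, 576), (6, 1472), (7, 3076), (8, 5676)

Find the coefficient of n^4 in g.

Write g(n) = an^5 + bn^4 + cn³ + dn² + en + p; the 6 given values yield a linear system in the 6 coefficients.
Solving, the leading coefficient vanishes, and g(n) = 2n^4 - 4n³ - 8n² + 6n - 4.
The coefficient of n^4 is 2.

2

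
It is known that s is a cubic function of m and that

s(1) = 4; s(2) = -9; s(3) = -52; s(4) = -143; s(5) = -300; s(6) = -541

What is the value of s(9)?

-1948

Write s(m) = am³ + bm² + cm + d; the 6 given values yield a linear system in the 4 coefficients.
Solving, s(m) = -3m³ + 3m² - m + 5.
Then s(9) = -1948.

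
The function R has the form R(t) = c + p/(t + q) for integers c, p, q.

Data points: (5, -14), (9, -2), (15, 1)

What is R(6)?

-8

(R(t) − c)(t + q) = p for each data point; the three points give a linear system in c and q, then p follows.
Solving: c = 4, q = -3, p = -36, so R(t) = 4 − 36/(t − 3).
Then R(6) = 4 − 36/3 = -8.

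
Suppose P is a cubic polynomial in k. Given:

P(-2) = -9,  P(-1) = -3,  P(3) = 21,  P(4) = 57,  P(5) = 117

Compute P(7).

Write P(k) = ak³ + bk² + ck + d; the 5 given values yield a linear system in the 4 coefficients.
Solving, P(k) = k³ - k - 3.
Then P(7) = 333.

333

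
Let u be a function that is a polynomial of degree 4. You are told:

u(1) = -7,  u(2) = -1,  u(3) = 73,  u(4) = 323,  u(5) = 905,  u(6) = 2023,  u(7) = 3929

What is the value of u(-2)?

23

First differences: 6, 74, 250, 582, 1118, 1906. Second differences: 68, 176, 332, 536, 788. Third differences: 108, 156, 204, 252. Fourth differences: 48, 48, 48.
Level-4 differences are constant, so u has degree 4.
Fitting a degree-4 polynomial gives u(n) = 2n^4 - 2n³ - 4n² + 2n - 5.
Then u(-2) = 23.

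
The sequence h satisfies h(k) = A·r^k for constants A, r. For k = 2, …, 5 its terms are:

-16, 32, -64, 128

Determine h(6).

-256

Consecutive ratio: 32/(-16) = -2, and -64/32 = -2, so r = -2.
Then A·(-2)^2 = -16 gives A = -4, and h(k) = -4·(-2)^k.
h(6) = -4·(-2)^6 = -256.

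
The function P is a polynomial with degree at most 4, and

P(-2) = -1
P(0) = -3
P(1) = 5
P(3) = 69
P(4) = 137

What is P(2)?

27

Write P(n) = an^4 + bn³ + cn² + dn + e; the 5 given values yield a linear system in the 5 coefficients.
Solving, the leading coefficient vanishes, and P(n) = n³ + 4n² + 3n - 3.
Then P(2) = 27.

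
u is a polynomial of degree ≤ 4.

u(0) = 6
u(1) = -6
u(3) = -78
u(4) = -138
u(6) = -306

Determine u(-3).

-54

Write u(t) = at^4 + bt³ + ct² + dt + e; the 5 given values yield a linear system in the 5 coefficients.
Solving, the top 2 coefficients vanish, and u(t) = -8t² - 4t + 6.
Then u(-3) = -54.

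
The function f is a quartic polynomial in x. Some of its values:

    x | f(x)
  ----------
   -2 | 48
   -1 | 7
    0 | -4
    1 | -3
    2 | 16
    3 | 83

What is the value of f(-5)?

Write f(x) = ax^4 + bx³ + cx² + dx + e; the 6 given values yield a linear system in the 5 coefficients.
Solving, f(x) = x^4 - x³ + 5x² - 4x - 4.
Then f(-5) = 891.

891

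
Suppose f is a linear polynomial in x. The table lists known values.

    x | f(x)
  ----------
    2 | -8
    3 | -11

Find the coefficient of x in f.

-3

Write f(x) = ax + b; the 2 given values yield a linear system in the 2 coefficients.
Solving, f(x) = -3x - 2.
The coefficient of x is -3.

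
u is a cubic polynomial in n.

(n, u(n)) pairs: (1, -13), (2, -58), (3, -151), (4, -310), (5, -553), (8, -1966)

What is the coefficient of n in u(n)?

Write u(n) = an³ + bn² + cn + d; the 6 given values yield a linear system in the 4 coefficients.
Solving, u(n) = -3n³ - 6n² - 6n + 2.
The coefficient of n is -6.

-6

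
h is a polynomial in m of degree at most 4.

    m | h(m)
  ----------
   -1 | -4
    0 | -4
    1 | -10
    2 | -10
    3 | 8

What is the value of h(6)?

290

Write h(m) = am^4 + bm³ + cm² + dm + e; the 5 given values yield a linear system in the 5 coefficients.
Solving, the leading coefficient vanishes, and h(m) = 2m³ - 3m² - 5m - 4.
Then h(6) = 290.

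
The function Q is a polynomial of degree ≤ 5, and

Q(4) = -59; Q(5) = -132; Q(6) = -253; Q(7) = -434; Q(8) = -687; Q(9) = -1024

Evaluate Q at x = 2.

First differences: -73, -121, -181, -253, -337. Second differences: -48, -60, -72, -84. Third differences: -12, -12, -12.
Level-3 differences are constant, so Q has degree 3.
Fitting a degree-3 polynomial gives Q(x) = -2x³ + 6x² - 5x - 7.
Then Q(2) = -9.

-9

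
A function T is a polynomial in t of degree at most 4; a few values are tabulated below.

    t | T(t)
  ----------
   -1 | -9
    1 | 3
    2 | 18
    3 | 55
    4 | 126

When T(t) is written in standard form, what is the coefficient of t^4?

Write T(t) = at^4 + bt³ + ct² + dt + e; the 5 given values yield a linear system in the 5 coefficients.
Solving, the leading coefficient vanishes, and T(t) = 2t³ - t² + 4t - 2.
The coefficient of t^4 is 0.

0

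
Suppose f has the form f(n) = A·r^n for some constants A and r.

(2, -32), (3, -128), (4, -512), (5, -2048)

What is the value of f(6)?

Consecutive ratio: -128/(-32) = 4, and -512/(-128) = 4, so r = 4.
Then A·4^2 = -32 gives A = -2, and f(n) = -2·4^n.
f(6) = -2·4^6 = -8192.

-8192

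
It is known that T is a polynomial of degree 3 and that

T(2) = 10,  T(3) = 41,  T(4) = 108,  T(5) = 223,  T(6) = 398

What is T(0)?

8

Write T(m) = am³ + bm² + cm + d; the 5 given values yield a linear system in the 4 coefficients.
Solving, T(m) = 2m³ - 7m + 8.
The constant term is T(0) = 8.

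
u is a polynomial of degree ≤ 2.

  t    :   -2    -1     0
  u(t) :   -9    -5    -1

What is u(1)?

3

Write u(t) = at² + bt + c; the 3 given values yield a linear system in the 3 coefficients.
Solving, the leading coefficient vanishes, and u(t) = 4t - 1.
Then u(1) = 3.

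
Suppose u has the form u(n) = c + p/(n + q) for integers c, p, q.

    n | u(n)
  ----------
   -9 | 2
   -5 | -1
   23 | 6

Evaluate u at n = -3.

-7

(u(n) − c)(n + q) = p for each data point; the three points give a linear system in c and q, then p follows.
Solving: c = 5, q = 1, p = 24, so u(n) = 5 + 24/(n + 1).
Then u(-3) = 5 + 24/(-2) = -7.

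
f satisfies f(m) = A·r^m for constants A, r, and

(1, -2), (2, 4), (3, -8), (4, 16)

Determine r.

-2

Consecutive ratio: 4/(-2) = -2, and -8/4 = -2, so r = -2.
Then A·(-2)^1 = -2 gives A = 1, and f(m) = 1·(-2)^m.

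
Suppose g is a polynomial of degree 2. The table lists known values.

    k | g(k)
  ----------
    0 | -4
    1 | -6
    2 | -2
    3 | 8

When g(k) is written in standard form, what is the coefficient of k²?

Write g(k) = ak² + bk + c; the 4 given values yield a linear system in the 3 coefficients.
Solving, g(k) = 3k² - 5k - 4.
The coefficient of k² is 3.

3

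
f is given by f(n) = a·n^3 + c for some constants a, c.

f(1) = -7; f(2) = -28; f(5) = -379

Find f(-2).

From f(1) = -7 and f(2) = -28: 1a + c = -7 and 8a + c = -28.
Subtracting: 7a = -21, so a = -3; then c = -7 − (-3)·1 = -4.
So f(n) = -3n³ − 4, and f(-2) = 20.

20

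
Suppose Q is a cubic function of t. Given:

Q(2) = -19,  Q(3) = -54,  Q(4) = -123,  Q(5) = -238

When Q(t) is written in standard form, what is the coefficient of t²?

1

Write Q(t) = at³ + bt² + ct + d; the 4 given values yield a linear system in the 4 coefficients.
Solving, Q(t) = -2t³ + t² - 2t - 3.
The coefficient of t² is 1.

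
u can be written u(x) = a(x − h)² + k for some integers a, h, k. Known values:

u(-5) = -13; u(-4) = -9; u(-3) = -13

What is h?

First differences 4, -4; second difference -8 = 2a, so a = -4.
Expanding, the x-coefficient is −2ah = 8h; matching it to the data gives h = -4, and then k = -9.
So u(x) = -4(x + 4)² − 9.
Hence h = -4.

-4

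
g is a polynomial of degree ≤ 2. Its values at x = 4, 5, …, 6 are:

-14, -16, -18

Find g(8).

First differences: -2, -2.
Level-1 differences are constant, so g has degree 1.
Fitting a degree-1 polynomial gives g(x) = -2x - 6.
Then g(8) = -22.

-22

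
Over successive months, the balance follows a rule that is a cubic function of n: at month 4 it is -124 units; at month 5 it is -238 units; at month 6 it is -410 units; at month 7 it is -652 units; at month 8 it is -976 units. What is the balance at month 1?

-10

Write the value at n as h(n).
First differences: -114, -172, -242, -324. Second differences: -58, -70, -82. Third differences: -12, -12.
Level-3 differences are constant, so h has degree 3.
Fitting a degree-3 polynomial gives h(n) = -2n³ + n² - n - 8.
Then h(1) = -10.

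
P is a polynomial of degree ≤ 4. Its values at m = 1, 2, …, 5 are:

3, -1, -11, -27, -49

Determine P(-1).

First differences: -4, -10, -16, -22. Second differences: -6, -6, -6.
Level-2 differences are constant, so P has degree 2.
Fitting a degree-2 polynomial gives P(m) = -3m² + 5m + 1.
Then P(-1) = -7.

-7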